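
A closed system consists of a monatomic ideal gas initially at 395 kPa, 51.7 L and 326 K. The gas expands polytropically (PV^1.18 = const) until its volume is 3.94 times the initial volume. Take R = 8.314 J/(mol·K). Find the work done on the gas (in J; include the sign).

-24800 J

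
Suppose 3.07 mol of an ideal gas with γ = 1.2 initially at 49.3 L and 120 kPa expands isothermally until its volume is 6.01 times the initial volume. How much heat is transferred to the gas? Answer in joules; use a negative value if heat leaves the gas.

T₁ = P₁V₁/(nR) = 120×49.3/(3.07×8.314) = 232 K.
Isothermal: T stays 232 K; PV = const ⇒ V₂ = 296 L, P₂ = 20.0 kPa.
ΔU = 0 (ideal gas, T constant).
W = nRT ln(V₂/V₁) = 3.07×8.314×232×ln(6.01) = 10600 J.
Q = ΔU + W = 10600 J.

10600 J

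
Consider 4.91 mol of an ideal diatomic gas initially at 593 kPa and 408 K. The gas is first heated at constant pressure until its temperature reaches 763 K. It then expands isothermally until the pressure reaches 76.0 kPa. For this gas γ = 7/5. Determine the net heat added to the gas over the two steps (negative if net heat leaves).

V₁ = nRT₁/P₁ = 4.91×8.314×408/593 = 28.1 L.
Step 1 — Isobaric: P stays 593 kPa; V/T = const ⇒ T₂ = 763 K, V₂ = 52.5 L.
W = PΔV = 593×(52.5−28.1) kPa·L = 14500 J.
ΔU = nCvΔT = 4.91×20.8×(763−408) = 36200 J.
Q = ΔU + W = nCpΔT = 50700 J.
State after step 1: P = 593 kPa, V = 52.5 L, T = 763 K.
Step 2 — Isothermal: T stays 763 K; PV = const ⇒ V₂ = 410 L, P₂ = 76.0 kPa.
ΔU = 0 (ideal gas, T constant).
W = nRT ln(V₂/V₁) = 4.91×8.314×763×ln(7.80) = 64000 J.
Q = ΔU + W = 64000 J.
Net over both steps: W = 78500 J, Q = 115000 J, ΔU = 36200 J.

115000 J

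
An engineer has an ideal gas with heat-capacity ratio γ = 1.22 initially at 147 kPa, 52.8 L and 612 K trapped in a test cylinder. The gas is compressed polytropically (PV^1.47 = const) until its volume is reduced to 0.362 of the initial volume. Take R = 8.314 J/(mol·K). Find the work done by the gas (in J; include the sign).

-10100 J

n = P₁V₁/(RT₁) = 147×52.8/(8.314×612) = 1.53 mol.
Polytropic n=1.47: T₂ = T₁(V₁/V₂)^(n−1) = 612×(2.76)^0.47 = 987 K; P₂ = P₁(V₁/V₂)^n = 655 kPa.
W = (P₁V₁−P₂V₂)/(n−1) = (147×52.8−655×19.1)/0.47 = -10100 J.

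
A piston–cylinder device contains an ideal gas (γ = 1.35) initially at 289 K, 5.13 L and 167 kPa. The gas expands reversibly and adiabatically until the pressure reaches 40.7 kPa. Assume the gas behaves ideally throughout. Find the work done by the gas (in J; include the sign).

n = P₁V₁/(RT₁) = 167×5.13/(8.314×289) = 0.357 mol.
Adiabatic: T₂/T₁ = (P₂/P₁)^((γ−1)/γ) ⇒ T₂ = 289×(0.244)^0.259 = 200 K; V₂ = 14.6 L.
ΔU = nCvΔT = 0.357×23.8×(200−289) = -750 J.
Q = 0 for an adiabatic process, so W = −ΔU = 750 J.

750 J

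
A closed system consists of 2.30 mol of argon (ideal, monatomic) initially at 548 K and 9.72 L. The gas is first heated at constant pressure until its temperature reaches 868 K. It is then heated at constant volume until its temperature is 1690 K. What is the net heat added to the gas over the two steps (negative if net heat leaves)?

P₁ = nRT₁/V₁ = 2.30×8.314×548/9.72 = 1080 kPa.
Step 1 — Isobaric: P stays 1080 kPa; V/T = const ⇒ T₂ = 868 K, V₂ = 15.4 L.
W = PΔV = 1080×(15.4−9.72) kPa·L = 6120 J.
ΔU = nCvΔT = 2.30×12.5×(868−548) = 9180 J.
Q = ΔU + W = nCpΔT = 15300 J.
State after step 1: P = 1080 kPa, V = 15.4 L, T = 868 K.
Step 2 — Isochoric: V stays 15.4 L; P/T = const ⇒ T₂ = 1690 K, P₂ = 2100 kPa.
W = 0 (no volume change).
ΔU = nCvΔT = 2.30×12.5×(1690−868) = 23600 J.
Q = ΔU = 23600 J.
Net over both steps: W = 6120 J, Q = 38900 J, ΔU = 32800 J.

38900 J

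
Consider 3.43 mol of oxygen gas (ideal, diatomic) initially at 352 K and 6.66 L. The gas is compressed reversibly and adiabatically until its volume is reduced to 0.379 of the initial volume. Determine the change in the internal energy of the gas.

11900 J

P₁ = nRT₁/V₁ = 3.43×8.314×352/6.66 = 1510 kPa.
Adiabatic: TV^(γ−1) = const ⇒ T₂ = 352×(2.64)^0.400 = 519 K; PV^γ = const ⇒ P₂ = 5860 kPa.
For an ideal gas ΔU = nCvΔT with Cv = (5/2)R = 20.8 J/(mol·K).
ΔU = 3.43×20.8×(519−352) = 11900 J.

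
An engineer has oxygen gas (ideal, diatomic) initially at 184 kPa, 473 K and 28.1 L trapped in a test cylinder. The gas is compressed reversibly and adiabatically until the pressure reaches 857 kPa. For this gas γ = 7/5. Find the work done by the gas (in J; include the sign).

-7140 J

n = P₁V₁/(RT₁) = 184×28.1/(8.314×473) = 1.31 mol.
Adiabatic: T₂/T₁ = (P₂/P₁)^((γ−1)/γ) ⇒ T₂ = 473×(4.66)^0.286 = 734 K; V₂ = 9.36 L.
ΔU = nCvΔT = 1.31×20.8×(734−473) = 7140 J.
Q = 0 for an adiabatic process, so W = −ΔU = -7140 J.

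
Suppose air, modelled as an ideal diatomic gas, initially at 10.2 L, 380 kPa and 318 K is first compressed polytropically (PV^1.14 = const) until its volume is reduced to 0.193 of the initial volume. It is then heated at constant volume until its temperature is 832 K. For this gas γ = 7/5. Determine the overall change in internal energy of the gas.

n = P₁V₁/(RT₁) = 380×10.2/(8.314×318) = 1.47 mol.
Step 1 — Polytropic n=1.14: T₂ = T₁(V₁/V₂)^(n−1) = 318×(5.18)^0.14 = 400 K; P₂ = P₁(V₁/V₂)^n = 2480 kPa.
W = (P₁V₁−P₂V₂)/(n−1) = (380×10.2−2480×1.97)/0.14 = -7170 J.
ΔU = nCvΔT = 1.47×20.8×(400−318) = 2510 J.
Q = ΔU + W = -4660 J.
State after step 1: P = 2480 kPa, V = 1.97 L, T = 400 K.
Step 2 — Isochoric: V stays 1.97 L; P/T = const ⇒ T₂ = 832 K, P₂ = 5150 kPa.
W = 0 (no volume change).
ΔU = nCvΔT = 1.47×20.8×(832−400) = 13200 J.
Q = ΔU = 13200 J.
Net over both steps: W = -7170 J, Q = 8490 J, ΔU = 15700 J.

15700 J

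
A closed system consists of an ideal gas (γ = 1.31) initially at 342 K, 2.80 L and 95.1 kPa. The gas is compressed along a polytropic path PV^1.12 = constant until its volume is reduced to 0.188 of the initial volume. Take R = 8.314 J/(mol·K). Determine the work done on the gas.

n = P₁V₁/(RT₁) = 95.1×2.80/(8.314×342) = 0.0936 mol.
Polytropic n=1.12: T₂ = T₁(V₁/V₂)^(n−1) = 342×(5.32)^0.12 = 418 K; P₂ = P₁(V₁/V₂)^n = 618 kPa.
W = (P₁V₁−P₂V₂)/(n−1) = (95.1×2.80−618×0.526)/0.12 = -493 J.
Work done on the gas = −W_by = 493 J.

493 J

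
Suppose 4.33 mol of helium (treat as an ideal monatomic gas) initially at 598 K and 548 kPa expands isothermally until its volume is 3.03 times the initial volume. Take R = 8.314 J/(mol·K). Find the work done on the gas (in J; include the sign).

-23900 J

V₁ = nRT₁/P₁ = 4.33×8.314×598/548 = 39.3 L.
Isothermal: T stays 598 K; PV = const ⇒ V₂ = 119 L, P₂ = 181 kPa.
W = nRT ln(V₂/V₁) = 4.33×8.314×598×ln(3.03) = 23900 J.
Work done on the gas = −W_by = -23900 J.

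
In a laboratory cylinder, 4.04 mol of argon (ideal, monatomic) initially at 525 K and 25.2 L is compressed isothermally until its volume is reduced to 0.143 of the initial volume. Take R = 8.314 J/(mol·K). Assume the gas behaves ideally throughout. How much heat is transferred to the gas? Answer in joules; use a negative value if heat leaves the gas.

-34300 J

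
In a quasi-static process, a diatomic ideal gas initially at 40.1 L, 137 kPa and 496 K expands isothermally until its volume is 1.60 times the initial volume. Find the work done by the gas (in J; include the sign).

2580 J

n = P₁V₁/(RT₁) = 137×40.1/(8.314×496) = 1.33 mol.
Isothermal: T stays 496 K; PV = const ⇒ V₂ = 64.2 L, P₂ = 85.6 kPa.
W = nRT ln(V₂/V₁) = 1.33×8.314×496×ln(1.60) = 2580 J.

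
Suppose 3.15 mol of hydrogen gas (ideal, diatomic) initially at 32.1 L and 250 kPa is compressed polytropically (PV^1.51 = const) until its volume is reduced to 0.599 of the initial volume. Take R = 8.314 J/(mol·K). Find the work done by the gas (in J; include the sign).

T₁ = P₁V₁/(nR) = 250×32.1/(3.15×8.314) = 306 K.
Polytropic n=1.51: T₂ = T₁(V₁/V₂)^(n−1) = 306×(1.67)^0.51 = 398 K; P₂ = P₁(V₁/V₂)^n = 542 kPa.
W = (P₁V₁−P₂V₂)/(n−1) = (250×32.1−542×19.2)/0.51 = -4700 J.

-4700 J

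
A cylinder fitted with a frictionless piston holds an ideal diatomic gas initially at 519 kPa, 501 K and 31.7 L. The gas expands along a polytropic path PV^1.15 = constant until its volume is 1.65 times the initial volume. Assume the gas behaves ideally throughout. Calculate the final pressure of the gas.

Polytropic n=1.15: T₂ = T₁(V₁/V₂)^(n−1) = 501×(0.606)^0.15 = 465 K; P₂ = P₁(V₁/V₂)^n = 292 kPa.

292 kPa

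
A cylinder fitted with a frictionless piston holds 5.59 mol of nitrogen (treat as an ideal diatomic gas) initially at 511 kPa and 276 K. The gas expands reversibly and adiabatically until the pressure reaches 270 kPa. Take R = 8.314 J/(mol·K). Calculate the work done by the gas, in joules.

5340 J

V₁ = nRT₁/P₁ = 5.59×8.314×276/511 = 25.1 L.
Adiabatic: T₂/T₁ = (P₂/P₁)^((γ−1)/γ) ⇒ T₂ = 276×(0.528)^0.286 = 230 K; V₂ = 39.6 L.
ΔU = nCvΔT = 5.59×20.8×(230−276) = -5340 J.
Q = 0 for an adiabatic process, so W = −ΔU = 5340 J.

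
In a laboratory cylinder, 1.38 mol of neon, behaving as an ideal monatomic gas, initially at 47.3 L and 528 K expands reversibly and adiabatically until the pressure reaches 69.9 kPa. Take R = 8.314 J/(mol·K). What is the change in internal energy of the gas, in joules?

P₁ = nRT₁/V₁ = 1.38×8.314×528/47.3 = 128 kPa.
Adiabatic: T₂/T₁ = (P₂/P₁)^((γ−1)/γ) ⇒ T₂ = 528×(0.546)^0.400 = 414 K; V₂ = 68.0 L.
For an ideal gas ΔU = nCvΔT with Cv = (3/2)R = 12.5 J/(mol·K).
ΔU = 1.38×12.5×(414−528) = -1950 J.

-1950 J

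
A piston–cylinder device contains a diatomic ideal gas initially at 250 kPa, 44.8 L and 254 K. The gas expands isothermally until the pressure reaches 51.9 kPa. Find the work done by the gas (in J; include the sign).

17600 J

n = P₁V₁/(RT₁) = 250×44.8/(8.314×254) = 5.30 mol.
Isothermal: T stays 254 K; PV = const ⇒ V₂ = 216 L, P₂ = 51.9 kPa.
W = nRT ln(V₂/V₁) = 5.30×8.314×254×ln(4.82) = 17600 J.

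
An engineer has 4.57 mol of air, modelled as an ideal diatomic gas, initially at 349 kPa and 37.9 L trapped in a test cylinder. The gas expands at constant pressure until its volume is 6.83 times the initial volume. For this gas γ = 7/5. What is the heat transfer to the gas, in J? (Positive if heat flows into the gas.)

270000 J

T₁ = P₁V₁/(nR) = 349×37.9/(4.57×8.314) = 348 K.
Isobaric: P stays 349 kPa; V/T = const ⇒ T₂ = 2380 K, V₂ = 259 L.
W = PΔV = 349×(259−37.9) kPa·L = 77100 J.
ΔU = nCvΔT = 4.57×20.8×(2380−348) = 193000 J.
Q = ΔU + W = nCpΔT = 270000 J.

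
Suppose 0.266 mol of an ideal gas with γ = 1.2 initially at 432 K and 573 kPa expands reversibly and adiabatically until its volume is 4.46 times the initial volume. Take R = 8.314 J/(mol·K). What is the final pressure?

95.3 kPa

V₁ = nRT₁/P₁ = 0.266×8.314×432/573 = 1.67 L.
Adiabatic: TV^(γ−1) = const ⇒ T₂ = 432×(0.224)^0.200 = 320 K; PV^γ = const ⇒ P₂ = 95.3 kPa.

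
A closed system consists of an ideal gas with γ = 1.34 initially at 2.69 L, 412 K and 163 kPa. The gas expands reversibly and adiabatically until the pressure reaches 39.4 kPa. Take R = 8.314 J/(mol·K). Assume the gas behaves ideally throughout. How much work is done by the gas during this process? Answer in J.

390 J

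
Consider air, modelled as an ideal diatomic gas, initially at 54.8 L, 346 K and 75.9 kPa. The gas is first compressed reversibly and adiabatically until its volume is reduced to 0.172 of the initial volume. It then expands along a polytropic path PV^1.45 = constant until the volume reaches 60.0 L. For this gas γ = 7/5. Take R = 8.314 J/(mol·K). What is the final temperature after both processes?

n = P₁V₁/(RT₁) = 75.9×54.8/(8.314×346) = 1.45 mol.
Step 1 — Adiabatic: TV^(γ−1) = const ⇒ T₂ = 346×(5.81)^0.400 = 700 K; PV^γ = const ⇒ P₂ = 892 kPa.
ΔU = nCvΔT = 1.45×20.8×(700−346) = 10600 J.
Q = 0 for an adiabatic process, so W = −ΔU = -10600 J.
State after step 1: P = 892 kPa, V = 9.43 L, T = 700 K.
Step 2 — Polytropic n=1.45: T₂ = T₁(V₁/V₂)^(n−1) = 700×(0.157)^0.45 = 304 K; P₂ = P₁(V₁/V₂)^n = 60.9 kPa.
W = (P₁V₁−P₂V₂)/(n−1) = (892×9.43−60.9×60.0)/0.45 = 10600 J.
ΔU = nCvΔT = 1.45×20.8×(304−700) = -11900 J.
Q = ΔU + W = -1320 J.
Net over both steps: W = -63.8 J, Q = -1320 J, ΔU = -1260 J.

304 K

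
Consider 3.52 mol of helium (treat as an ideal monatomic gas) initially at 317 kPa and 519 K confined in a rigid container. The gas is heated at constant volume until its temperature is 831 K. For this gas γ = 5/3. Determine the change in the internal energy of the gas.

V₁ = nRT₁/P₁ = 3.52×8.314×519/317 = 47.9 L.
Isochoric: V stays 47.9 L; P/T = const ⇒ T₂ = 831 K, P₂ = 508 kPa.
For an ideal gas ΔU = nCvΔT with Cv = (3/2)R = 12.5 J/(mol·K).
ΔU = 3.52×12.5×(831−519) = 13700 J.

13700 J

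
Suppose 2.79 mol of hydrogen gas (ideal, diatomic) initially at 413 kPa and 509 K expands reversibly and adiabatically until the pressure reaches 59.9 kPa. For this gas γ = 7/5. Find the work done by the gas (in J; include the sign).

V₁ = nRT₁/P₁ = 2.79×8.314×509/413 = 28.6 L.
Adiabatic: T₂/T₁ = (P₂/P₁)^((γ−1)/γ) ⇒ T₂ = 509×(0.145)^0.286 = 293 K; V₂ = 114 L.
ΔU = nCvΔT = 2.79×20.8×(293−509) = -12500 J.
Q = 0 for an adiabatic process, so W = −ΔU = 12500 J.

12500 J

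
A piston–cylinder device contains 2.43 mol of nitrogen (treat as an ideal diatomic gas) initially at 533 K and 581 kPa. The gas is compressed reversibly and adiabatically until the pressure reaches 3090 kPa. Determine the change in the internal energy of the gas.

V₁ = nRT₁/P₁ = 2.43×8.314×533/581 = 18.5 L.
Adiabatic: T₂/T₁ = (P₂/P₁)^((γ−1)/γ) ⇒ T₂ = 533×(5.32)^0.286 = 859 K; V₂ = 5.62 L.
For an ideal gas ΔU = nCvΔT with Cv = (5/2)R = 20.8 J/(mol·K).
ΔU = 2.43×20.8×(859−533) = 16500 J.

16500 J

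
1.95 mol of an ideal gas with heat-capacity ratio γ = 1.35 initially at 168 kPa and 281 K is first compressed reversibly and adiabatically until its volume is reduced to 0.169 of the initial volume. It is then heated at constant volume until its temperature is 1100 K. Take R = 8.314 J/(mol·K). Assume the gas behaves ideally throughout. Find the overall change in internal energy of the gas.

37900 J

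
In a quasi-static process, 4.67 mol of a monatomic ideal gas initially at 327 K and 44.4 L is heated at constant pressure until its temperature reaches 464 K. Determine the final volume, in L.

P₁ = nRT₁/V₁ = 4.67×8.314×327/44.4 = 286 kPa.
Isobaric: P stays 286 kPa; V/T = const ⇒ T₂ = 464 K, V₂ = 63.0 L.

63.0 L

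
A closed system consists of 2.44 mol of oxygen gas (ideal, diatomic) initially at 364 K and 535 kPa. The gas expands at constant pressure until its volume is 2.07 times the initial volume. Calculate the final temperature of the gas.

753 K

V₁ = nRT₁/P₁ = 2.44×8.314×364/535 = 13.8 L.
Isobaric: P stays 535 kPa; V/T = const ⇒ T₂ = 753 K, V₂ = 28.6 L.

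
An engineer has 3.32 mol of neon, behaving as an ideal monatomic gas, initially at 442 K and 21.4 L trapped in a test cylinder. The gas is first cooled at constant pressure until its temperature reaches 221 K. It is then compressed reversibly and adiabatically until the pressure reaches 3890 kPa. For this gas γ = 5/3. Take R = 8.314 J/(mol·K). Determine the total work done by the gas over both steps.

-16700 J

P₁ = nRT₁/V₁ = 3.32×8.314×442/21.4 = 570 kPa.
Step 1 — Isobaric: P stays 570 kPa; V/T = const ⇒ T₂ = 221 K, V₂ = 10.7 L.
W = PΔV = 570×(10.7−21.4) kPa·L = -6100 J.
ΔU = nCvΔT = 3.32×12.5×(221−442) = -9150 J.
Q = ΔU + W = nCpΔT = -15300 J.
State after step 1: P = 570 kPa, V = 10.7 L, T = 221 K.
Step 2 — Adiabatic: T₂/T₁ = (P₂/P₁)^((γ−1)/γ) ⇒ T₂ = 221×(6.82)^0.400 = 476 K; V₂ = 3.38 L.
ΔU = nCvΔT = 3.32×12.5×(476−221) = 10600 J.
Q = 0 for an adiabatic process, so W = −ΔU = -10600 J.
Net over both steps: W = -16700 J, Q = -15300 J, ΔU = 1430 J.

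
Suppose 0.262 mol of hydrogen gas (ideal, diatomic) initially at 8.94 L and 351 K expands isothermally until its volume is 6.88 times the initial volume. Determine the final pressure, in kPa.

P₁ = nRT₁/V₁ = 0.262×8.314×351/8.94 = 85.5 kPa.
Isothermal: T stays 351 K; PV = const ⇒ V₂ = 61.5 L, P₂ = 12.4 kPa.

12.4 kPa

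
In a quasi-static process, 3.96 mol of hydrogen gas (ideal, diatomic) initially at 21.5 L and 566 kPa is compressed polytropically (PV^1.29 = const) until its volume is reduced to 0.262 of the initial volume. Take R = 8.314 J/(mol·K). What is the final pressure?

T₁ = P₁V₁/(nR) = 566×21.5/(3.96×8.314) = 370 K.
Polytropic n=1.29: T₂ = T₁(V₁/V₂)^(n−1) = 370×(3.82)^0.29 = 545 K; P₂ = P₁(V₁/V₂)^n = 3190 kPa.

3190 kPa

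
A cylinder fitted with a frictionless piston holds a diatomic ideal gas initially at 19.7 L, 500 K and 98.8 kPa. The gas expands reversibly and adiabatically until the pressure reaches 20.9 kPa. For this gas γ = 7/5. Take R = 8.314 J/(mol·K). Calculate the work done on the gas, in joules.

-1740 J

n = P₁V₁/(RT₁) = 98.8×19.7/(8.314×500) = 0.468 mol.
Adiabatic: T₂/T₁ = (P₂/P₁)^((γ−1)/γ) ⇒ T₂ = 500×(0.212)^0.286 = 321 K; V₂ = 59.7 L.
ΔU = nCvΔT = 0.468×20.8×(321−500) = -1740 J.
Q = 0 for an adiabatic process, so W = −ΔU = 1740 J.
Work done on the gas = −W_by = -1740 J.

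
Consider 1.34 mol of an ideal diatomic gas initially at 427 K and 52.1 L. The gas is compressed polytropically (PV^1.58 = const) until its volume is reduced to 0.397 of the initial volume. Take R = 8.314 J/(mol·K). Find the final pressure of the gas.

P₁ = nRT₁/V₁ = 1.34×8.314×427/52.1 = 91.3 kPa.
Polytropic n=1.58: T₂ = T₁(V₁/V₂)^(n−1) = 427×(2.52)^0.58 = 730 K; P₂ = P₁(V₁/V₂)^n = 393 kPa.

393 kPa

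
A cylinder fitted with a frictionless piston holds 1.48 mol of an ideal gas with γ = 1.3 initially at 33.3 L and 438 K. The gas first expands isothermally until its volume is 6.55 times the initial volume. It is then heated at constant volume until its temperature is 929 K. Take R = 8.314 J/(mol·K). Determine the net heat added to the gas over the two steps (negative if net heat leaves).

30300 J

P₁ = nRT₁/V₁ = 1.48×8.314×438/33.3 = 162 kPa.
Step 1 — Isothermal: T stays 438 K; PV = const ⇒ V₂ = 218 L, P₂ = 24.7 kPa.
ΔU = 0 (ideal gas, T constant).
W = nRT ln(V₂/V₁) = 1.48×8.314×438×ln(6.55) = 10100 J.
Q = ΔU + W = 10100 J.
State after step 1: P = 24.7 kPa, V = 218 L, T = 438 K.
Step 2 — Isochoric: V stays 218 L; P/T = const ⇒ T₂ = 929 K, P₂ = 52.4 kPa.
W = 0 (no volume change).
ΔU = nCvΔT = 1.48×27.7×(929−438) = 20100 J.
Q = ΔU = 20100 J.
Net over both steps: W = 10100 J, Q = 30300 J, ΔU = 20100 J.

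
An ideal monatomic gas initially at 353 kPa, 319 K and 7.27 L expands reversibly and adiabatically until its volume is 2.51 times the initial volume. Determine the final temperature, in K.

Adiabatic: TV^(γ−1) = const ⇒ T₂ = 319×(0.398)^0.667 = 173 K; PV^γ = const ⇒ P₂ = 76.1 kPa.

173 K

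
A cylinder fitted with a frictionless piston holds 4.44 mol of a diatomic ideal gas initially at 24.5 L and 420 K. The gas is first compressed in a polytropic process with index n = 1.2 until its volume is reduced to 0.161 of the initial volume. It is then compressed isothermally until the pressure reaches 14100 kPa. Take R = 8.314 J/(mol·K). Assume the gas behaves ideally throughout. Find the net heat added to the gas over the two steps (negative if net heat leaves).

-37500 J

P₁ = nRT₁/V₁ = 4.44×8.314×420/24.5 = 633 kPa.
Step 1 — Polytropic n=1.2: T₂ = T₁(V₁/V₂)^(n−1) = 420×(6.21)^0.20 = 605 K; P₂ = P₁(V₁/V₂)^n = 5660 kPa.
W = (P₁V₁−P₂V₂)/(n−1) = (633×24.5−5660×3.94)/0.20 = -34200 J.
ΔU = nCvΔT = 4.44×20.8×(605−420) = 17100 J.
Q = ΔU + W = -17100 J.
State after step 1: P = 5660 kPa, V = 3.94 L, T = 605 K.
Step 2 — Isothermal: T stays 605 K; PV = const ⇒ V₂ = 1.58 L, P₂ = 14100 kPa.
ΔU = 0 (ideal gas, T constant).
W = nRT ln(V₂/V₁) = 4.44×8.314×605×ln(0.402) = -20400 J.
Q = ΔU + W = -20400 J.
Net over both steps: W = -54600 J, Q = -37500 J, ΔU = 17100 J.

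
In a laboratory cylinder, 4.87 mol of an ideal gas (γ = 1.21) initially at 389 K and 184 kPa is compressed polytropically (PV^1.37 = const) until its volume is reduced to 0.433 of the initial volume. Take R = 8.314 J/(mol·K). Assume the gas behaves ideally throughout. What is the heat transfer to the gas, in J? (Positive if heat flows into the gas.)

V₁ = nRT₁/P₁ = 4.87×8.314×389/184 = 85.6 L.
Polytropic n=1.37: T₂ = T₁(V₁/V₂)^(n−1) = 389×(2.31)^0.37 = 530 K; P₂ = P₁(V₁/V₂)^n = 579 kPa.
W = (P₁V₁−P₂V₂)/(n−1) = (184×85.6−579×37.1)/0.37 = -15500 J.
ΔU = nCvΔT = 4.87×39.6×(530−389) = 27200 J.
Q = ΔU + W = 11800 J.

11800 J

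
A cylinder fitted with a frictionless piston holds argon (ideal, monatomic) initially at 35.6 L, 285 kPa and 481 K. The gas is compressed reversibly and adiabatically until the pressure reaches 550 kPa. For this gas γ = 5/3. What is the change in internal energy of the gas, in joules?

4580 J

n = P₁V₁/(RT₁) = 285×35.6/(8.314×481) = 2.54 mol.
Adiabatic: T₂/T₁ = (P₂/P₁)^((γ−1)/γ) ⇒ T₂ = 481×(1.93)^0.400 = 626 K; V₂ = 24.0 L.
For an ideal gas ΔU = nCvΔT with Cv = (3/2)R = 12.5 J/(mol·K).
ΔU = 2.54×12.5×(626−481) = 4580 J.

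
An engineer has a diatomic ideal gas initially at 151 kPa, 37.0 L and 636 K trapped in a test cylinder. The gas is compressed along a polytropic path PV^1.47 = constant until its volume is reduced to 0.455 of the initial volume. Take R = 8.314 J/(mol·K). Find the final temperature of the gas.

921 K

Polytropic n=1.47: T₂ = T₁(V₁/V₂)^(n−1) = 636×(2.20)^0.47 = 921 K; P₂ = P₁(V₁/V₂)^n = 481 kPa.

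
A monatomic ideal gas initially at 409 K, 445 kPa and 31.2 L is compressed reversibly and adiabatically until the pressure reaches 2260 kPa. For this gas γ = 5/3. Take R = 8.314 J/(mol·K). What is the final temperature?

783 K

Adiabatic: T₂/T₁ = (P₂/P₁)^((γ−1)/γ) ⇒ T₂ = 409×(5.08)^0.400 = 783 K; V₂ = 11.8 L.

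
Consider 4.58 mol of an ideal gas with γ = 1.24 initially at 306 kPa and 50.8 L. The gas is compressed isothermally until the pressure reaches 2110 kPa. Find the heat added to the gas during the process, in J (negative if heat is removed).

-30000 J

T₁ = P₁V₁/(nR) = 306×50.8/(4.58×8.314) = 408 K.
Isothermal: T stays 408 K; PV = const ⇒ V₂ = 7.37 L, P₂ = 2110 kPa.
ΔU = 0 (ideal gas, T constant).
W = nRT ln(V₂/V₁) = 4.58×8.314×408×ln(0.145) = -30000 J.
Q = ΔU + W = -30000 J.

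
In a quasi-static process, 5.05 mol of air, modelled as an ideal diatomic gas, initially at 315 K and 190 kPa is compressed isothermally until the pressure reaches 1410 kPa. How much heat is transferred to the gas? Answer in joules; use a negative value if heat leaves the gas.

-26500 J

V₁ = nRT₁/P₁ = 5.05×8.314×315/190 = 69.6 L.
Isothermal: T stays 315 K; PV = const ⇒ V₂ = 9.38 L, P₂ = 1410 kPa.
ΔU = 0 (ideal gas, T constant).
W = nRT ln(V₂/V₁) = 5.05×8.314×315×ln(0.135) = -26500 J.
Q = ΔU + W = -26500 J.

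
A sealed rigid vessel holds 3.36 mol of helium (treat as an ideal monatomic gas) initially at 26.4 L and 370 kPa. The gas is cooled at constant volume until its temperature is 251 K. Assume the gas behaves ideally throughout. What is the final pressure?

T₁ = P₁V₁/(nR) = 370×26.4/(3.36×8.314) = 350 K.
Isochoric: V stays 26.4 L; P/T = const ⇒ T₂ = 251 K, P₂ = 266 kPa.

266 kPa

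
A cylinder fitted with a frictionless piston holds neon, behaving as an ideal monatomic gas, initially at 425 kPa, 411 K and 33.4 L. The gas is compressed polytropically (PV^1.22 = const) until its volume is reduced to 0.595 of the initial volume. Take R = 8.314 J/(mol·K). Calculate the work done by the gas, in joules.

-7810 J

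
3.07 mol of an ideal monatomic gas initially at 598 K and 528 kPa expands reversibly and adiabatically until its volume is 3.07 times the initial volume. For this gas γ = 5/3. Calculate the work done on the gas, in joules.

V₁ = nRT₁/P₁ = 3.07×8.314×598/528 = 28.9 L.
Adiabatic: TV^(γ−1) = const ⇒ T₂ = 598×(0.326)^0.667 = 283 K; PV^γ = const ⇒ P₂ = 81.4 kPa.
ΔU = nCvΔT = 3.07×12.5×(283−598) = -12100 J.
Q = 0 for an adiabatic process, so W = −ΔU = 12100 J.
Work done on the gas = −W_by = -12100 J.

-12100 J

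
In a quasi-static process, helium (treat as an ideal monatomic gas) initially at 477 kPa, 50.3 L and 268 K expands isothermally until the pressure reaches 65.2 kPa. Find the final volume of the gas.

368 L

Isothermal: T stays 268 K; PV = const ⇒ V₂ = 368 L, P₂ = 65.2 kPa.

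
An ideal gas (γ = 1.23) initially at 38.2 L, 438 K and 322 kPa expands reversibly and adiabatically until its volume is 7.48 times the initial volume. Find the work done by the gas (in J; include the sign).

n = P₁V₁/(RT₁) = 322×38.2/(8.314×438) = 3.38 mol.
Adiabatic: TV^(γ−1) = const ⇒ T₂ = 438×(0.134)^0.230 = 276 K; PV^γ = const ⇒ P₂ = 27.1 kPa.
ΔU = nCvΔT = 3.38×36.1×(276−438) = -19800 J.
Q = 0 for an adiabatic process, so W = −ΔU = 19800 J.

19800 J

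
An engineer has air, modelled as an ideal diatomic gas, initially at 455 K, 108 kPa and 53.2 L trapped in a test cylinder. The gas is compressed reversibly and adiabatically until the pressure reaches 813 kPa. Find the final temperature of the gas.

Adiabatic: T₂/T₁ = (P₂/P₁)^((γ−1)/γ) ⇒ T₂ = 455×(7.53)^0.286 = 810 K; V₂ = 12.6 L.

810 K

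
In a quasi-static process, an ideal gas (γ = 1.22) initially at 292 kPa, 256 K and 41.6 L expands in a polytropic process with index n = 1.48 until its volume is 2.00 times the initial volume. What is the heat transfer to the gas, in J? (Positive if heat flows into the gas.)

-8460 J

n = P₁V₁/(RT₁) = 292×41.6/(8.314×256) = 5.71 mol.
Polytropic n=1.48: T₂ = T₁(V₁/V₂)^(n−1) = 256×(0.500)^0.48 = 184 K; P₂ = P₁(V₁/V₂)^n = 105 kPa.
W = (P₁V₁−P₂V₂)/(n−1) = (292×41.6−105×83.2)/0.48 = 7160 J.
ΔU = nCvΔT = 5.71×37.8×(184−256) = -15600 J.
Q = ΔU + W = -8460 J.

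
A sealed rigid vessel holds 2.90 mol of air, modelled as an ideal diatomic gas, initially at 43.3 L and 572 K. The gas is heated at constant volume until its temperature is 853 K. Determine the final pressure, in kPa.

P₁ = nRT₁/V₁ = 2.90×8.314×572/43.3 = 319 kPa.
Isochoric: V stays 43.3 L; P/T = const ⇒ T₂ = 853 K, P₂ = 475 kPa.

475 kPa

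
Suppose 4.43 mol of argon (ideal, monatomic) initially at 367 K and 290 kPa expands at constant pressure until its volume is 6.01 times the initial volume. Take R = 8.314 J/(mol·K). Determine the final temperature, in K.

2210 K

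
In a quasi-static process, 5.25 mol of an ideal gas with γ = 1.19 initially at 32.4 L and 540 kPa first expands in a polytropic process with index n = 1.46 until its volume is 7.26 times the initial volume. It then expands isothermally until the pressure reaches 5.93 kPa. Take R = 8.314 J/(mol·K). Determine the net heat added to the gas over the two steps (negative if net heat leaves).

T₁ = P₁V₁/(nR) = 540×32.4/(5.25×8.314) = 401 K.
Step 1 — Polytropic n=1.46: T₂ = T₁(V₁/V₂)^(n−1) = 401×(0.138)^0.46 = 161 K; P₂ = P₁(V₁/V₂)^n = 29.9 kPa.
W = (P₁V₁−P₂V₂)/(n−1) = (540×32.4−29.9×235)/0.46 = 22800 J.
ΔU = nCvΔT = 5.25×43.8×(161−401) = -55100 J.
Q = ΔU + W = -32300 J.
State after step 1: P = 29.9 kPa, V = 235 L, T = 161 K.
Step 2 — Isothermal: T stays 161 K; PV = const ⇒ V₂ = 1190 L, P₂ = 5.93 kPa.
ΔU = 0 (ideal gas, T constant).
W = nRT ln(V₂/V₁) = 5.25×8.314×161×ln(5.04) = 11400 J.
Q = ΔU + W = 11400 J.
Net over both steps: W = 34100 J, Q = -21000 J, ΔU = -55100 J.

-21000 J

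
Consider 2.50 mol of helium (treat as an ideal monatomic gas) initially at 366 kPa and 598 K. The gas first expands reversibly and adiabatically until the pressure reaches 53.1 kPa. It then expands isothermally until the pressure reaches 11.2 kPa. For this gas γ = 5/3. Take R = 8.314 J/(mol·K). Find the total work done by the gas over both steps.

19000 J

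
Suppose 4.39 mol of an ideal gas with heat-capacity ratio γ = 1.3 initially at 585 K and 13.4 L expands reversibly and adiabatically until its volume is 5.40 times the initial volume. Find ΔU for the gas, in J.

-28300 J

P₁ = nRT₁/V₁ = 4.39×8.314×585/13.4 = 1590 kPa.
Adiabatic: TV^(γ−1) = const ⇒ T₂ = 585×(0.185)^0.300 = 353 K; PV^γ = const ⇒ P₂ = 178 kPa.
For an ideal gas ΔU = nCvΔT with Cv = R/(γ−1) = 27.7 J/(mol·K).
ΔU = 4.39×27.7×(353−585) = -28300 J.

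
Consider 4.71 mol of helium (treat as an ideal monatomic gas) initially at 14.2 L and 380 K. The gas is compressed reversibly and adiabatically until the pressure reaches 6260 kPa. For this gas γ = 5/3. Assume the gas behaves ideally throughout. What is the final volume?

4.86 L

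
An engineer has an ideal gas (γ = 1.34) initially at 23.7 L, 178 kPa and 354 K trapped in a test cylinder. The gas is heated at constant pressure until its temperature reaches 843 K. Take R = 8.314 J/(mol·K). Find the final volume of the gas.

56.4 L

Isobaric: P stays 178 kPa; V/T = const ⇒ T₂ = 843 K, V₂ = 56.4 L.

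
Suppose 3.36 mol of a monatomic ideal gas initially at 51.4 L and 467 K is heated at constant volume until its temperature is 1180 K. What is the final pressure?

P₁ = nRT₁/V₁ = 3.36×8.314×467/51.4 = 254 kPa.
Isochoric: V stays 51.4 L; P/T = const ⇒ T₂ = 1180 K, P₂ = 641 kPa.

641 kPa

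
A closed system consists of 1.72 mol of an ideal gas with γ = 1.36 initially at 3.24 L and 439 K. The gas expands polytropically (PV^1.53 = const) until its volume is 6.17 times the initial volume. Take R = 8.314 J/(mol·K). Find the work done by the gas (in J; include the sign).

P₁ = nRT₁/V₁ = 1.72×8.314×439/3.24 = 1940 kPa.
Polytropic n=1.53: T₂ = T₁(V₁/V₂)^(n−1) = 439×(0.162)^0.53 = 167 K; P₂ = P₁(V₁/V₂)^n = 120 kPa.
W = (P₁V₁−P₂V₂)/(n−1) = (1940×3.24−120×20.0)/0.53 = 7330 J.

7330 J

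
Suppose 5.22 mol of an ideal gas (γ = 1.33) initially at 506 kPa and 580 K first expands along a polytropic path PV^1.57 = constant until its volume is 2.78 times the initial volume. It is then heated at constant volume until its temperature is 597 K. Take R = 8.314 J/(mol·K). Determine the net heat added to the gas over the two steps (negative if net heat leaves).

21700 J

V₁ = nRT₁/P₁ = 5.22×8.314×580/506 = 49.7 L.
Step 1 — Polytropic n=1.57: T₂ = T₁(V₁/V₂)^(n−1) = 580×(0.360)^0.57 = 324 K; P₂ = P₁(V₁/V₂)^n = 102 kPa.
W = (P₁V₁−P₂V₂)/(n−1) = (506×49.7−102×138)/0.57 = 19500 J.
ΔU = nCvΔT = 5.22×25.2×(324−580) = -33700 J.
Q = ΔU + W = -14200 J.
State after step 1: P = 102 kPa, V = 138 L, T = 324 K.
Step 2 — Isochoric: V stays 138 L; P/T = const ⇒ T₂ = 597 K, P₂ = 187 kPa.
W = 0 (no volume change).
ΔU = nCvΔT = 5.22×25.2×(597−324) = 35900 J.
Q = ΔU = 35900 J.
Net over both steps: W = 19500 J, Q = 21700 J, ΔU = 2240 J.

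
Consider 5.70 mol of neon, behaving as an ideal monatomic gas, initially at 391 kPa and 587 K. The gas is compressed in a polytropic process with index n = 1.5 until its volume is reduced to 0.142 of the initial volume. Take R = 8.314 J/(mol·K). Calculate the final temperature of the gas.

1560 K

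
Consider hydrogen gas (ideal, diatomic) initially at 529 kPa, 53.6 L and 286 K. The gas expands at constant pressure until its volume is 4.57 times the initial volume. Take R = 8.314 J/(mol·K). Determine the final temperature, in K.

Isobaric: P stays 529 kPa; V/T = const ⇒ T₂ = 1310 K, V₂ = 245 L.

1310 K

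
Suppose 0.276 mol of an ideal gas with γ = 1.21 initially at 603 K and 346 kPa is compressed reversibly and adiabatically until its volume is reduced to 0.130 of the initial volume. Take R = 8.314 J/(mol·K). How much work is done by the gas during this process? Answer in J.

-3520 J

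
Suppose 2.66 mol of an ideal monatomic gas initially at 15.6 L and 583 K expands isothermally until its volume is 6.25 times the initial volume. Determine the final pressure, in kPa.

132 kPa

P₁ = nRT₁/V₁ = 2.66×8.314×583/15.6 = 826 kPa.
Isothermal: T stays 583 K; PV = const ⇒ V₂ = 97.5 L, P₂ = 132 kPa.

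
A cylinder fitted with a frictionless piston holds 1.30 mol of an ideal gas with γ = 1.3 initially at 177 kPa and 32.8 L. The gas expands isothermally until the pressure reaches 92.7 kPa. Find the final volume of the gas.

62.6 L

T₁ = P₁V₁/(nR) = 177×32.8/(1.30×8.314) = 537 K.
Isothermal: T stays 537 K; PV = const ⇒ V₂ = 62.6 L, P₂ = 92.7 kPa.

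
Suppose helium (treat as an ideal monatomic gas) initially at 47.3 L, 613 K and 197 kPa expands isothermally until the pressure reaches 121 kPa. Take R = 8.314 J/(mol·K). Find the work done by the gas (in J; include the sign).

4540 J

n = P₁V₁/(RT₁) = 197×47.3/(8.314×613) = 1.83 mol.
Isothermal: T stays 613 K; PV = const ⇒ V₂ = 77.0 L, P₂ = 121 kPa.
W = nRT ln(V₂/V₁) = 1.83×8.314×613×ln(1.63) = 4540 J.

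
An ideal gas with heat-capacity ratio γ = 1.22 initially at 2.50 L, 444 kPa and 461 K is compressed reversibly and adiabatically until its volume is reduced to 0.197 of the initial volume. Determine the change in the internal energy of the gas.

2170 J

n = P₁V₁/(RT₁) = 444×2.50/(8.314×461) = 0.290 mol.
Adiabatic: TV^(γ−1) = const ⇒ T₂ = 461×(5.08)^0.220 = 659 K; PV^γ = const ⇒ P₂ = 3220 kPa.
For an ideal gas ΔU = nCvΔT with Cv = R/(γ−1) = 37.8 J/(mol·K).
ΔU = 0.290×37.8×(659−461) = 2170 J.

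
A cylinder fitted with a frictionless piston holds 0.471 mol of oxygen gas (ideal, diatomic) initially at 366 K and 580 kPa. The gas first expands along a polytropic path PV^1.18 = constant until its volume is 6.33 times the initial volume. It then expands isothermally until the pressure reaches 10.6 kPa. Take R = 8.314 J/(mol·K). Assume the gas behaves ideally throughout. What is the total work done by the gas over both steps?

4130 J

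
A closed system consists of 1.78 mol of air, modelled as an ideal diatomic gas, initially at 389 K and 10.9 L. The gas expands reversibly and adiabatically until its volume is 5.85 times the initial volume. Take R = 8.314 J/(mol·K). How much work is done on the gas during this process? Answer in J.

-7290 J

P₁ = nRT₁/V₁ = 1.78×8.314×389/10.9 = 528 kPa.
Adiabatic: TV^(γ−1) = const ⇒ T₂ = 389×(0.171)^0.400 = 192 K; PV^γ = const ⇒ P₂ = 44.5 kPa.
ΔU = nCvΔT = 1.78×20.8×(192−389) = -7290 J.
Q = 0 for an adiabatic process, so W = −ΔU = 7290 J.
Work done on the gas = −W_by = -7290 J.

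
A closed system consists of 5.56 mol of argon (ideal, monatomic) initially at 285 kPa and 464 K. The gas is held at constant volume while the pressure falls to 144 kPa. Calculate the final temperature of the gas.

V₁ = nRT₁/P₁ = 5.56×8.314×464/285 = 75.3 L.
Isochoric: V stays 75.3 L; P/T = const ⇒ T₂ = 234 K, P₂ = 144 kPa.

234 K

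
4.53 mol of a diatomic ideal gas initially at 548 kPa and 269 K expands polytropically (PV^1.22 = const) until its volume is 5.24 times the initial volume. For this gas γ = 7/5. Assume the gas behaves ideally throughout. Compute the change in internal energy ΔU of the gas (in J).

-7730 J

V₁ = nRT₁/P₁ = 4.53×8.314×269/548 = 18.5 L.
Polytropic n=1.22: T₂ = T₁(V₁/V₂)^(n−1) = 269×(0.191)^0.22 = 187 K; P₂ = P₁(V₁/V₂)^n = 72.6 kPa.
For an ideal gas ΔU = nCvΔT with Cv = (5/2)R = 20.8 J/(mol·K).
ΔU = 4.53×20.8×(187−269) = -7730 J.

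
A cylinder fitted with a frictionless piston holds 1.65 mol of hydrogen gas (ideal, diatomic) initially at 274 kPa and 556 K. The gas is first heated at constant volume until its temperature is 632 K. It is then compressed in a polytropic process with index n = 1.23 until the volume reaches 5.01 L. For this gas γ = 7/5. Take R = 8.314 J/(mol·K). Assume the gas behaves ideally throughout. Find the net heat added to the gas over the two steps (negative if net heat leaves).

-5140 J

V₁ = nRT₁/P₁ = 1.65×8.314×556/274 = 27.8 L.
Step 1 — Isochoric: V stays 27.8 L; P/T = const ⇒ T₂ = 632 K, P₂ = 311 kPa.
W = 0 (no volume change).
ΔU = nCvΔT = 1.65×20.8×(632−556) = 2610 J.
Q = ΔU = 2610 J.
State after step 1: P = 311 kPa, V = 27.8 L, T = 632 K.
Step 2 — Polytropic n=1.23: T₂ = T₁(V₁/V₂)^(n−1) = 632×(5.56)^0.23 = 938 K; P₂ = P₁(V₁/V₂)^n = 2570 kPa.
W = (P₁V₁−P₂V₂)/(n−1) = (311×27.8−2570×5.01)/0.23 = -18200 J.
ΔU = nCvΔT = 1.65×20.8×(938−632) = 10500 J.
Q = ΔU + W = -7750 J.
Net over both steps: W = -18200 J, Q = -5140 J, ΔU = 13100 J.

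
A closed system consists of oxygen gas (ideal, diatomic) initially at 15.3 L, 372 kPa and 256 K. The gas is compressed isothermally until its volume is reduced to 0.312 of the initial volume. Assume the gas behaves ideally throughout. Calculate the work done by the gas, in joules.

n = P₁V₁/(RT₁) = 372×15.3/(8.314×256) = 2.67 mol.
Isothermal: T stays 256 K; PV = const ⇒ V₂ = 4.77 L, P₂ = 1190 kPa.
W = nRT ln(V₂/V₁) = 2.67×8.314×256×ln(0.312) = -6630 J.

-6630 J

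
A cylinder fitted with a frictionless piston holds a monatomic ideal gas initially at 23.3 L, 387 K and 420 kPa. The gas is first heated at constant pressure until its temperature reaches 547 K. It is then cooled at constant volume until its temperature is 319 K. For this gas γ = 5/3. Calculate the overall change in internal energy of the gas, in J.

-2580 J

n = P₁V₁/(RT₁) = 420×23.3/(8.314×387) = 3.04 mol.
Step 1 — Isobaric: P stays 420 kPa; V/T = const ⇒ T₂ = 547 K, V₂ = 32.9 L.
W = PΔV = 420×(32.9−23.3) kPa·L = 4050 J.
ΔU = nCvΔT = 3.04×12.5×(547−387) = 6070 J.
Q = ΔU + W = nCpΔT = 10100 J.
State after step 1: P = 420 kPa, V = 32.9 L, T = 547 K.
Step 2 — Isochoric: V stays 32.9 L; P/T = const ⇒ T₂ = 319 K, P₂ = 245 kPa.
W = 0 (no volume change).
ΔU = nCvΔT = 3.04×12.5×(319−547) = -8650 J.
Q = ΔU = -8650 J.
Net over both steps: W = 4050 J, Q = 1470 J, ΔU = -2580 J.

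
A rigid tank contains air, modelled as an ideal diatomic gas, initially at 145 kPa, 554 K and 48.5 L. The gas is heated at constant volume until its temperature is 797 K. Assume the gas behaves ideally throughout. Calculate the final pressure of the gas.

Isochoric: V stays 48.5 L; P/T = const ⇒ T₂ = 797 K, P₂ = 209 kPa.

209 kPa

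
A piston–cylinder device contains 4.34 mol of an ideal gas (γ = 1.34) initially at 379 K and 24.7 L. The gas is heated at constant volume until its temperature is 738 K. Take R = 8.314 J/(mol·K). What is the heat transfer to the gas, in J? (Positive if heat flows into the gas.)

38100 J

P₁ = nRT₁/V₁ = 4.34×8.314×379/24.7 = 554 kPa.
Isochoric: V stays 24.7 L; P/T = const ⇒ T₂ = 738 K, P₂ = 1080 kPa.
W = 0 (no volume change).
ΔU = nCvΔT = 4.34×24.5×(738−379) = 38100 J.
Q = ΔU = 38100 J.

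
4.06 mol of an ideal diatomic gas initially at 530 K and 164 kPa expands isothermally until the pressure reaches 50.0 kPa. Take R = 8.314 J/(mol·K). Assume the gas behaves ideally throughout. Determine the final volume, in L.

358 L

V₁ = nRT₁/P₁ = 4.06×8.314×530/164 = 109 L.
Isothermal: T stays 530 K; PV = const ⇒ V₂ = 358 L, P₂ = 50.0 kPa.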